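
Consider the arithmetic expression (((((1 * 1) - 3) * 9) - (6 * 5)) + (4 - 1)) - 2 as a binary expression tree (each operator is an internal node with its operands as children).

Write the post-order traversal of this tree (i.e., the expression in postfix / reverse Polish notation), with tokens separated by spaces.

Post-order on an expression tree gives postfix notation: for each operator, emit left operand, right operand, then the operator.

1 1 * 3 - 9 * 6 5 * - 4 1 - + 2 -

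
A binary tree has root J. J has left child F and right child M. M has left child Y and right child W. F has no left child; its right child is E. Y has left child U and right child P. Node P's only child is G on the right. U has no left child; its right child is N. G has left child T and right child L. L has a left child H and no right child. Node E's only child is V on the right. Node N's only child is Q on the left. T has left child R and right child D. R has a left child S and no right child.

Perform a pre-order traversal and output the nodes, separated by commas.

Pre-order visits the node, then its left subtree, then its right subtree.
Visit J.
At J: go left to F.
  Visit F.
  At F: no left child.
  At F: go right to E.
    Visit E.
    At E: no left child.
    At E: go right to V.
      V is a leaf — visit V.
At J: go right to M.
  Visit M.
  At M: go left to Y.
    Visit Y.
    At Y: go left to U.
      Visit U.
      At U: no left child.
      At U: go right to N.
        Visit N.
        At N: go left to Q.
          Q is a leaf — visit Q.
        At N: no right child.
    At Y: go right to P.
      Visit P.
      At P: no left child.
      At P: go right to G.
        Visit G.
        At G: go left to T.
          Visit T.
          At T: go left to R.
            Visit R.
            At R: go left to S.
              S is a leaf — visit S.
            At R: no right child.
          At T: go right to D.
            D is a leaf — visit D.
        At G: go right to L.
          Visit L.
          At L: go left to H.
            H is a leaf — visit H.
          At L: no right child.
  At M: go right to W.
    W is a leaf — visit W.

J, F, E, V, M, Y, U, N, Q, P, G, T, R, S, D, L, H, W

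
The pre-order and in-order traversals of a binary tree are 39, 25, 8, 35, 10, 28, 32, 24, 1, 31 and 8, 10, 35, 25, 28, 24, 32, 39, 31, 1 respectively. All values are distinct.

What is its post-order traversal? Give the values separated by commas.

The first element of pre-order is the root; it splits in-order into left and right subtrees.
Root 39: left subtree has 7 nodes {8, 10, 35, 25, 28, 24, 32}, right has 2 {31, 1}.
  Root 25: left subtree has 3 nodes {8, 10, 35}, right has 3 {28, 24, 32}.
    Root 8: left subtree has 0 nodes { }, right has 2 {10, 35}.
      Root 35: left subtree has 1 node {10}, right has 0 { }.
    Root 28: left subtree has 0 nodes { }, right has 2 {24, 32}.
      Root 32: left subtree has 1 node {24}, right has 0 { }.
  Root 1: left subtree has 1 node {31}, right has 0 { }.

10, 35, 8, 24, 32, 28, 25, 31, 1, 39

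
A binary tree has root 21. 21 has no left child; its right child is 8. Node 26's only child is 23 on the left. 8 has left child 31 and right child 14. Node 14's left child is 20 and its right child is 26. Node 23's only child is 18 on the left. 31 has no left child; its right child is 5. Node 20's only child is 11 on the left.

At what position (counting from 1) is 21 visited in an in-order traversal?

1

In-order visits the left subtree, then the node, then the right subtree.
At 21: no left child.
Visit 21.
At 21: go right to 8.
  At 8: go left to 31.
    At 31: no left child.
    Visit 31.
    At 31: go right to 5.
      5 is a leaf — visit 5.
  Visit 8.
  At 8: go right to 14.
    At 14: go left to 20.
      At 20: go left to 11.
        11 is a leaf — visit 11.
      Visit 20.
      At 20: no right child.
    Visit 14.
    At 14: go right to 26.
      At 26: go left to 23.
        At 23: go left to 18.
          18 is a leaf — visit 18.
        Visit 23.
        At 23: no right child.
      Visit 26.
      At 26: no right child.
Full in-order sequence: 21, 31, 5, 8, 11, 20, 14, 18, 23, 26.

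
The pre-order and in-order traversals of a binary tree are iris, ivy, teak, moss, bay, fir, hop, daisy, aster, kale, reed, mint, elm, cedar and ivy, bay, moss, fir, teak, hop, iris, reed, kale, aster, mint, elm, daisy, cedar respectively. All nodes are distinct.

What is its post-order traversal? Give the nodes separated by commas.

bay, fir, moss, hop, teak, ivy, reed, kale, elm, mint, aster, cedar, daisy, iris

The first element of pre-order is the root; it splits in-order into left and right subtrees.
Root iris: left subtree has 6 nodes {ivy, bay, moss, fir, teak, hop}, right has 7 {reed, kale, aster, mint, elm, daisy, cedar}.
  Root ivy: left subtree has 0 nodes { }, right has 5 {bay, moss, fir, teak, hop}.
    Root teak: left subtree has 3 nodes {bay, moss, fir}, right has 1 {hop}.
      Root moss: left subtree has 1 node {bay}, right has 1 {fir}.
  Root daisy: left subtree has 5 nodes {reed, kale, aster, mint, elm}, right has 1 {cedar}.
    Root aster: left subtree has 2 nodes {reed, kale}, right has 2 {mint, elm}.
      Root kale: left subtree has 1 node {reed}, right has 0 { }.
      Root mint: left subtree has 0 nodes { }, right has 1 {elm}.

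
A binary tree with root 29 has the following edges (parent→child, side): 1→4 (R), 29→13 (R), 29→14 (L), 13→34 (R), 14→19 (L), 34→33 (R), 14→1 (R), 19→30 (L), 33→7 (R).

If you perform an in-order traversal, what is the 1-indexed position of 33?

In-order visits the left subtree, then the node, then the right subtree.
At 29: go left to 14.
  At 14: go left to 19.
    At 19: go left to 30.
      30 is a leaf — visit 30.
    Visit 19.
    At 19: no right child.
  Visit 14.
  At 14: go right to 1.
    At 1: no left child.
    Visit 1.
    At 1: go right to 4.
      4 is a leaf — visit 4.
Visit 29.
At 29: go right to 13.
  At 13: no left child.
  Visit 13.
  At 13: go right to 34.
    At 34: no left child.
    Visit 34.
    At 34: go right to 33.
      At 33: no left child.
      Visit 33.
      At 33: go right to 7.
        7 is a leaf — visit 7.
Full in-order sequence: 30, 19, 14, 1, 4, 29, 13, 34, 33, 7.

9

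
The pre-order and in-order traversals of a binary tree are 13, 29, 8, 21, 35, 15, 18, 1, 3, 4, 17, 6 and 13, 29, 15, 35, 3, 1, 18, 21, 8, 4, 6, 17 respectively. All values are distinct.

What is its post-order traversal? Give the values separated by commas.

The first element of pre-order is the root; it splits in-order into left and right subtrees.
Root 13: left subtree has 0 nodes { }, right has 11 {29, 15, 35, 3, 1, 18, 21, 8, 4, 6, 17}.
  Root 29: left subtree has 0 nodes { }, right has 10 {15, 35, 3, 1, 18, 21, 8, 4, 6, 17}.
    Root 8: left subtree has 6 nodes {15, 35, 3, 1, 18, 21}, right has 3 {4, 6, 17}.
      Root 21: left subtree has 5 nodes {15, 35, 3, 1, 18}, right has 0 { }.
        Root 35: left subtree has 1 node {15}, right has 3 {3, 1, 18}.
          Root 18: left subtree has 2 nodes {3, 1}, right has 0 { }.
            Root 1: left subtree has 1 node {3}, right has 0 { }.
      Root 4: left subtree has 0 nodes { }, right has 2 {6, 17}.
        Root 17: left subtree has 1 node {6}, right has 0 { }.

15, 3, 1, 18, 35, 21, 6, 17, 4, 8, 29, 13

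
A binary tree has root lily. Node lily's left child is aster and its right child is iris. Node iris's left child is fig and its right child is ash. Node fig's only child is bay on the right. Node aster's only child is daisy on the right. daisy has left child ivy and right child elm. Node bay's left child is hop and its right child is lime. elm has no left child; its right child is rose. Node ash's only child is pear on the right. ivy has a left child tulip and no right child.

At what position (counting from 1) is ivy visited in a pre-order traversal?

Pre-order visits the node, then its left subtree, then its right subtree.
Visit lily.
At lily: go left to aster.
  Visit aster.
  At aster: no left child.
  At aster: go right to daisy.
    Visit daisy.
    At daisy: go left to ivy.
      Visit ivy.
      At ivy: go left to tulip.
        tulip is a leaf — visit tulip.
      At ivy: no right child.
    At daisy: go right to elm.
      Visit elm.
      At elm: no left child.
      At elm: go right to rose.
        rose is a leaf — visit rose.
At lily: go right to iris.
  Visit iris.
  At iris: go left to fig.
    Visit fig.
    At fig: no left child.
    At fig: go right to bay.
      Visit bay.
      At bay: go left to hop.
        hop is a leaf — visit hop.
      At bay: go right to lime.
        lime is a leaf — visit lime.
  At iris: go right to ash.
    Visit ash.
    At ash: no left child.
    At ash: go right to pear.
      pear is a leaf — visit pear.
Full pre-order sequence: lily, aster, daisy, ivy, tulip, elm, rose, iris, fig, bay, hop, lime, ash, pear.

4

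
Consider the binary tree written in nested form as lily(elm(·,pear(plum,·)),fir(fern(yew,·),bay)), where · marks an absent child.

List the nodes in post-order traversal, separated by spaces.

plum pear elm yew fern bay fir lily

Post-order visits the left subtree, then the right subtree, then the node.
At lily: go left to elm.
  At elm: no left child.
  At elm: go right to pear.
    At pear: go left to plum.
      plum is a leaf — visit plum.
    At pear: no right child.
    Visit pear.
  Visit elm.
At lily: go right to fir.
  At fir: go left to fern.
    At fern: go left to yew.
      yew is a leaf — visit yew.
    At fern: no right child.
    Visit fern.
  At fir: go right to bay.
    bay is a leaf — visit bay.
  Visit fir.
Visit lily.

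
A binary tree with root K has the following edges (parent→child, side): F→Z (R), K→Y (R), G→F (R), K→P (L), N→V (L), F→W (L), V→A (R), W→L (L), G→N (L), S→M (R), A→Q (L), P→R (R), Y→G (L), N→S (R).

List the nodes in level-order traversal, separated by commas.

Level-order visits nodes level by level from the root, left to right within each level.
Level 0: K
Level 1: P, Y
Level 2: R, G
Level 3: N, F
Level 4: V, S, W, Z
Level 5: A, M, L
Level 6: Q

K, P, Y, R, G, N, F, V, S, W, Z, A, M, L, Q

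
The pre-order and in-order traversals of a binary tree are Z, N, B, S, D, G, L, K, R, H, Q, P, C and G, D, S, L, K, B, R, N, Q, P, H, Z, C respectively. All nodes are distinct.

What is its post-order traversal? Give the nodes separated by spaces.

G D K L S R B P Q H N C Z

The first element of pre-order is the root; it splits in-order into left and right subtrees.
Root Z: left subtree has 11 nodes {G, D, S, L, K, B, R, N, Q, P, H}, right has 1 {C}.
  Root N: left subtree has 7 nodes {G, D, S, L, K, B, R}, right has 3 {Q, P, H}.
    Root B: left subtree has 5 nodes {G, D, S, L, K}, right has 1 {R}.
      Root S: left subtree has 2 nodes {G, D}, right has 2 {L, K}.
        Root D: left subtree has 1 node {G}, right has 0 { }.
        Root L: left subtree has 0 nodes { }, right has 1 {K}.
    Root H: left subtree has 2 nodes {Q, P}, right has 0 { }.
      Root Q: left subtree has 0 nodes { }, right has 1 {P}.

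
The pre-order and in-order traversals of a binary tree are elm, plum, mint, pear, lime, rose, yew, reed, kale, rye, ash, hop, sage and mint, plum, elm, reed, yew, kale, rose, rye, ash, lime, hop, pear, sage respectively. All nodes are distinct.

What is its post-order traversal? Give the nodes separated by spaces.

The first element of pre-order is the root; it splits in-order into left and right subtrees.
Root elm: left subtree has 2 nodes {mint, plum}, right has 10 {reed, yew, kale, rose, rye, ash, lime, hop, pear, sage}.
  Root plum: left subtree has 1 node {mint}, right has 0 { }.
  Root pear: left subtree has 8 nodes {reed, yew, kale, rose, rye, ash, lime, hop}, right has 1 {sage}.
    Root lime: left subtree has 6 nodes {reed, yew, kale, rose, rye, ash}, right has 1 {hop}.
      Root rose: left subtree has 3 nodes {reed, yew, kale}, right has 2 {rye, ash}.
        Root yew: left subtree has 1 node {reed}, right has 1 {kale}.
        Root rye: left subtree has 0 nodes { }, right has 1 {ash}.

mint plum reed kale yew ash rye rose hop lime sage pear elm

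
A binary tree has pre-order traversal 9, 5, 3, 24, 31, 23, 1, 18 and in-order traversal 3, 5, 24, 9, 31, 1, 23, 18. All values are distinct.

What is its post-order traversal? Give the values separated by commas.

3, 24, 5, 1, 18, 23, 31, 9

The first element of pre-order is the root; it splits in-order into left and right subtrees.
Root 9: left subtree has 3 nodes {3, 5, 24}, right has 4 {31, 1, 23, 18}.
  Root 5: left subtree has 1 node {3}, right has 1 {24}.
  Root 31: left subtree has 0 nodes { }, right has 3 {1, 23, 18}.
    Root 23: left subtree has 1 node {1}, right has 1 {18}.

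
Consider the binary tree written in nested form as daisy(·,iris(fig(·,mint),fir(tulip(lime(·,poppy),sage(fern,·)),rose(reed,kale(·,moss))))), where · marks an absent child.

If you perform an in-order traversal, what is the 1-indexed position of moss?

In-order visits the left subtree, then the node, then the right subtree.
At daisy: no left child.
Visit daisy.
At daisy: go right to iris.
  At iris: go left to fig.
    At fig: no left child.
    Visit fig.
    At fig: go right to mint.
      mint is a leaf — visit mint.
  Visit iris.
  At iris: go right to fir.
    At fir: go left to tulip.
      At tulip: go left to lime.
        At lime: no left child.
        Visit lime.
        At lime: go right to poppy.
          poppy is a leaf — visit poppy.
      Visit tulip.
      At tulip: go right to sage.
        At sage: go left to fern.
          fern is a leaf — visit fern.
        Visit sage.
        At sage: no right child.
    Visit fir.
    At fir: go right to rose.
      At rose: go left to reed.
        reed is a leaf — visit reed.
      Visit rose.
      At rose: go right to kale.
        At kale: no left child.
        Visit kale.
        At kale: go right to moss.
          moss is a leaf — visit moss.
Full in-order sequence: daisy, fig, mint, iris, lime, poppy, tulip, fern, sage, fir, reed, rose, kale, moss.

14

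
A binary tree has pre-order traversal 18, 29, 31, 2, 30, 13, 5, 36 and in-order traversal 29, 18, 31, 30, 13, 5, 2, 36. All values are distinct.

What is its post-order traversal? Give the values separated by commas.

29, 5, 13, 30, 36, 2, 31, 18

The first element of pre-order is the root; it splits in-order into left and right subtrees.
Root 18: left subtree has 1 node {29}, right has 6 {31, 30, 13, 5, 2, 36}.
  Root 31: left subtree has 0 nodes { }, right has 5 {30, 13, 5, 2, 36}.
    Root 2: left subtree has 3 nodes {30, 13, 5}, right has 1 {36}.
      Root 30: left subtree has 0 nodes { }, right has 2 {13, 5}.
        Root 13: left subtree has 0 nodes { }, right has 1 {5}.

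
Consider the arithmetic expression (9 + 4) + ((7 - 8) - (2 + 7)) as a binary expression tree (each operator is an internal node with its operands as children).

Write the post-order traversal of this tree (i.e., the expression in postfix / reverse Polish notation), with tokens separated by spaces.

9 4 + 7 8 - 2 7 + - +

Post-order on an expression tree gives postfix notation: for each operator, emit left operand, right operand, then the operator.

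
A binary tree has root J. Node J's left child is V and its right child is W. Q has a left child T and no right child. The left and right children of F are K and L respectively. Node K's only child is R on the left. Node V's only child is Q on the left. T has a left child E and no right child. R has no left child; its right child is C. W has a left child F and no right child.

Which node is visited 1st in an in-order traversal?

E

In-order visits the left subtree, then the node, then the right subtree.
At J: go left to V.
  At V: go left to Q.
    At Q: go left to T.
      At T: go left to E.
        E is a leaf — visit E.
      Visit T.
      At T: no right child.
    Visit Q.
    At Q: no right child.
  Visit V.
  At V: no right child.
Visit J.
At J: go right to W.
  At W: go left to F.
    At F: go left to K.
      At K: go left to R.
        At R: no left child.
        Visit R.
        At R: go right to C.
          C is a leaf — visit C.
      Visit K.
      At K: no right child.
    Visit F.
    At F: go right to L.
      L is a leaf — visit L.
  Visit W.
  At W: no right child.
Full in-order sequence: E, T, Q, V, J, R, C, K, F, L, W.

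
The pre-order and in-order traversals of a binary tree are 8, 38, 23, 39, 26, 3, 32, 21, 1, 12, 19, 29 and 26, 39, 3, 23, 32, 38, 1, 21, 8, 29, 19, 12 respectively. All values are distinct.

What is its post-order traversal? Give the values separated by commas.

The first element of pre-order is the root; it splits in-order into left and right subtrees.
Root 8: left subtree has 8 nodes {26, 39, 3, 23, 32, 38, 1, 21}, right has 3 {29, 19, 12}.
  Root 38: left subtree has 5 nodes {26, 39, 3, 23, 32}, right has 2 {1, 21}.
    Root 23: left subtree has 3 nodes {26, 39, 3}, right has 1 {32}.
      Root 39: left subtree has 1 node {26}, right has 1 {3}.
    Root 21: left subtree has 1 node {1}, right has 0 { }.
  Root 12: left subtree has 2 nodes {29, 19}, right has 0 { }.
    Root 19: left subtree has 1 node {29}, right has 0 { }.

26, 3, 39, 32, 23, 1, 21, 38, 29, 19, 12, 8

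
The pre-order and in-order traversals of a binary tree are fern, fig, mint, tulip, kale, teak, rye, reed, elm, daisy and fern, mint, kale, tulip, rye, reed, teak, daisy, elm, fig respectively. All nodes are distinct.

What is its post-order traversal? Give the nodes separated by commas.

kale, reed, rye, daisy, elm, teak, tulip, mint, fig, fern

The first element of pre-order is the root; it splits in-order into left and right subtrees.
Root fern: left subtree has 0 nodes { }, right has 9 {mint, kale, tulip, rye, reed, teak, daisy, elm, fig}.
  Root fig: left subtree has 8 nodes {mint, kale, tulip, rye, reed, teak, daisy, elm}, right has 0 { }.
    Root mint: left subtree has 0 nodes { }, right has 7 {kale, tulip, rye, reed, teak, daisy, elm}.
      Root tulip: left subtree has 1 node {kale}, right has 5 {rye, reed, teak, daisy, elm}.
        Root teak: left subtree has 2 nodes {rye, reed}, right has 2 {daisy, elm}.
          Root rye: left subtree has 0 nodes { }, right has 1 {reed}.
          Root elm: left subtree has 1 node {daisy}, right has 0 { }.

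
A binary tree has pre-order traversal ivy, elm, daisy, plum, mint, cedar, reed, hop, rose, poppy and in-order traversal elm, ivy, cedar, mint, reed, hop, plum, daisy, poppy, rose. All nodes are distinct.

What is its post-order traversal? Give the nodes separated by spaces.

elm cedar hop reed mint plum poppy rose daisy ivy

The first element of pre-order is the root; it splits in-order into left and right subtrees.
Root ivy: left subtree has 1 node {elm}, right has 8 {cedar, mint, reed, hop, plum, daisy, poppy, rose}.
  Root daisy: left subtree has 5 nodes {cedar, mint, reed, hop, plum}, right has 2 {poppy, rose}.
    Root plum: left subtree has 4 nodes {cedar, mint, reed, hop}, right has 0 { }.
      Root mint: left subtree has 1 node {cedar}, right has 2 {reed, hop}.
        Root reed: left subtree has 0 nodes { }, right has 1 {hop}.
    Root rose: left subtree has 1 node {poppy}, right has 0 { }.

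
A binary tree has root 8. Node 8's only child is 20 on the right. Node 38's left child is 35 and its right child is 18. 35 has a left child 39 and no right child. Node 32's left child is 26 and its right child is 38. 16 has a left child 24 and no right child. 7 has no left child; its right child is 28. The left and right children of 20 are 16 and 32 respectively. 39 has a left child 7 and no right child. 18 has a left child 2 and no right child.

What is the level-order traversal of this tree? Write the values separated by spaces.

8 20 16 32 24 26 38 35 18 39 2 7 28

Level-order visits nodes level by level from the root, left to right within each level.
Level 0: 8
Level 1: 20
Level 2: 16, 32
Level 3: 24, 26, 38
Level 4: 35, 18
Level 5: 39, 2
Level 6: 7
Level 7: 28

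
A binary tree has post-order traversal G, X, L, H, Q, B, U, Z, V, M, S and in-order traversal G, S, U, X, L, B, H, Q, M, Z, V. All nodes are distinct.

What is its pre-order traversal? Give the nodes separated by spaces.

The last element of post-order is the root; it splits in-order into left and right subtrees.
Root S: left subtree has 1 node {G}, right has 9 {U, X, L, B, H, Q, M, Z, V}.
  Root M: left subtree has 6 nodes {U, X, L, B, H, Q}, right has 2 {Z, V}.
    Root U: left subtree has 0 nodes { }, right has 5 {X, L, B, H, Q}.
      Root B: left subtree has 2 nodes {X, L}, right has 2 {H, Q}.
        Root L: left subtree has 1 node {X}, right has 0 { }.
        Root Q: left subtree has 1 node {H}, right has 0 { }.
    Root V: left subtree has 1 node {Z}, right has 0 { }.

S G M U B L X Q H V Z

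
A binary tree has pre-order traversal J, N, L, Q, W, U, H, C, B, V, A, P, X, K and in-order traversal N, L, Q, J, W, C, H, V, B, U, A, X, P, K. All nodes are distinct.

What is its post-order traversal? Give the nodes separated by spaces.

The first element of pre-order is the root; it splits in-order into left and right subtrees.
Root J: left subtree has 3 nodes {N, L, Q}, right has 10 {W, C, H, V, B, U, A, X, P, K}.
  Root N: left subtree has 0 nodes { }, right has 2 {L, Q}.
    Root L: left subtree has 0 nodes { }, right has 1 {Q}.
  Root W: left subtree has 0 nodes { }, right has 9 {C, H, V, B, U, A, X, P, K}.
    Root U: left subtree has 4 nodes {C, H, V, B}, right has 4 {A, X, P, K}.
      Root H: left subtree has 1 node {C}, right has 2 {V, B}.
        Root B: left subtree has 1 node {V}, right has 0 { }.
      Root A: left subtree has 0 nodes { }, right has 3 {X, P, K}.
        Root P: left subtree has 1 node {X}, right has 1 {K}.

Q L N C V B H X K P A U W J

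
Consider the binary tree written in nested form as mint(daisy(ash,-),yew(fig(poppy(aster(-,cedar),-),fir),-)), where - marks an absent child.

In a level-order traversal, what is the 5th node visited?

fig

Level-order visits nodes level by level from the root, left to right within each level.
Level 0: mint
Level 1: daisy, yew
Level 2: ash, fig
Level 3: poppy, fir
Level 4: aster
Level 5: cedar
Full level-order sequence: mint, daisy, yew, ash, fig, poppy, fir, aster, cedar.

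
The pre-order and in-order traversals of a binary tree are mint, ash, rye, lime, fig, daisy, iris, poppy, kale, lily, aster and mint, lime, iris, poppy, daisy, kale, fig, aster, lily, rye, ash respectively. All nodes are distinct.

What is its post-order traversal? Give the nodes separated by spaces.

The first element of pre-order is the root; it splits in-order into left and right subtrees.
Root mint: left subtree has 0 nodes { }, right has 10 {lime, iris, poppy, daisy, kale, fig, aster, lily, rye, ash}.
  Root ash: left subtree has 9 nodes {lime, iris, poppy, daisy, kale, fig, aster, lily, rye}, right has 0 { }.
    Root rye: left subtree has 8 nodes {lime, iris, poppy, daisy, kale, fig, aster, lily}, right has 0 { }.
      Root lime: left subtree has 0 nodes { }, right has 7 {iris, poppy, daisy, kale, fig, aster, lily}.
        Root fig: left subtree has 4 nodes {iris, poppy, daisy, kale}, right has 2 {aster, lily}.
          Root daisy: left subtree has 2 nodes {iris, poppy}, right has 1 {kale}.
            Root iris: left subtree has 0 nodes { }, right has 1 {poppy}.
          Root lily: left subtree has 1 node {aster}, right has 0 { }.

poppy iris kale daisy aster lily fig lime rye ash mint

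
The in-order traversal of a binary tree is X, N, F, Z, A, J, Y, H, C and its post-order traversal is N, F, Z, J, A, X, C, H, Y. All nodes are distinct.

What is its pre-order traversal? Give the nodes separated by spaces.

Y X A Z F N J H C

The last element of post-order is the root; it splits in-order into left and right subtrees.
Root Y: left subtree has 6 nodes {X, N, F, Z, A, J}, right has 2 {H, C}.
  Root X: left subtree has 0 nodes { }, right has 5 {N, F, Z, A, J}.
    Root A: left subtree has 3 nodes {N, F, Z}, right has 1 {J}.
      Root Z: left subtree has 2 nodes {N, F}, right has 0 { }.
        Root F: left subtree has 1 node {N}, right has 0 { }.
  Root H: left subtree has 0 nodes { }, right has 1 {C}.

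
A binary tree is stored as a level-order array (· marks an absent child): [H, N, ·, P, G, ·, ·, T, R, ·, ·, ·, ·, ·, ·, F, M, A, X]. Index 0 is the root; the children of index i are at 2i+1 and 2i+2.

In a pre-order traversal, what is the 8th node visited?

Pre-order visits the node, then its left subtree, then its right subtree.
Visit H.
At H: go left to N.
  Visit N.
  At N: go left to P.
    Visit P.
    At P: go left to T.
      Visit T.
      At T: go left to F.
        F is a leaf — visit F.
      At T: go right to M.
        M is a leaf — visit M.
    At P: go right to R.
      Visit R.
      At R: go left to A.
        A is a leaf — visit A.
      At R: go right to X.
        X is a leaf — visit X.
  At N: go right to G.
    G is a leaf — visit G.
At H: no right child.
Full pre-order sequence: H, N, P, T, F, M, R, A, X, G.

A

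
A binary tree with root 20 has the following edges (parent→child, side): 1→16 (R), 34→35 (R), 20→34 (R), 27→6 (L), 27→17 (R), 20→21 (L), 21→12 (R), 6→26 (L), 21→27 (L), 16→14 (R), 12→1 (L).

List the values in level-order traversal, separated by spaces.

Level-order visits nodes level by level from the root, left to right within each level.
Level 0: 20
Level 1: 21, 34
Level 2: 27, 12, 35
Level 3: 6, 17, 1
Level 4: 26, 16
Level 5: 14

20 21 34 27 12 35 6 17 1 26 16 14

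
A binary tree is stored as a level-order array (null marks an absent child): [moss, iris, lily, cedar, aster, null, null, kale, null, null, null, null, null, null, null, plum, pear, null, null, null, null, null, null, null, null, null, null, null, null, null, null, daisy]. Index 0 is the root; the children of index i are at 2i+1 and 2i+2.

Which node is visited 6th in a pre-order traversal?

daisy

Pre-order visits the node, then its left subtree, then its right subtree.
Visit moss.
At moss: go left to iris.
  Visit iris.
  At iris: go left to cedar.
    Visit cedar.
    At cedar: go left to kale.
      Visit kale.
      At kale: go left to plum.
        Visit plum.
        At plum: go left to daisy.
          daisy is a leaf — visit daisy.
        At plum: no right child.
      At kale: go right to pear.
        pear is a leaf — visit pear.
    At cedar: no right child.
  At iris: go right to aster.
    aster is a leaf — visit aster.
At moss: go right to lily.
  lily is a leaf — visit lily.
Full pre-order sequence: moss, iris, cedar, kale, plum, daisy, pear, aster, lily.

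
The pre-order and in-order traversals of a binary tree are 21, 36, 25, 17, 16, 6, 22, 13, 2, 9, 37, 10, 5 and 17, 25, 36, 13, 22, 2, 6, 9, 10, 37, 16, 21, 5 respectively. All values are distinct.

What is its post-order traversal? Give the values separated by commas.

17, 25, 13, 2, 22, 10, 37, 9, 6, 16, 36, 5, 21

The first element of pre-order is the root; it splits in-order into left and right subtrees.
Root 21: left subtree has 11 nodes {17, 25, 36, 13, 22, 2, 6, 9, 10, 37, 16}, right has 1 {5}.
  Root 36: left subtree has 2 nodes {17, 25}, right has 8 {13, 22, 2, 6, 9, 10, 37, 16}.
    Root 25: left subtree has 1 node {17}, right has 0 { }.
    Root 16: left subtree has 7 nodes {13, 22, 2, 6, 9, 10, 37}, right has 0 { }.
      Root 6: left subtree has 3 nodes {13, 22, 2}, right has 3 {9, 10, 37}.
        Root 22: left subtree has 1 node {13}, right has 1 {2}.
        Root 9: left subtree has 0 nodes { }, right has 2 {10, 37}.
          Root 37: left subtree has 1 node {10}, right has 0 { }.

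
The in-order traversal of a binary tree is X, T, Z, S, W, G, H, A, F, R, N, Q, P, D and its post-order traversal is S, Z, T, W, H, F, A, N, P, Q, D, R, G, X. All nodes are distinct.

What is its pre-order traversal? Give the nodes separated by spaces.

X G W T Z S R A H F D Q N P

The last element of post-order is the root; it splits in-order into left and right subtrees.
Root X: left subtree has 0 nodes { }, right has 13 {T, Z, S, W, G, H, A, F, R, N, Q, P, D}.
  Root G: left subtree has 4 nodes {T, Z, S, W}, right has 8 {H, A, F, R, N, Q, P, D}.
    Root W: left subtree has 3 nodes {T, Z, S}, right has 0 { }.
      Root T: left subtree has 0 nodes { }, right has 2 {Z, S}.
        Root Z: left subtree has 0 nodes { }, right has 1 {S}.
    Root R: left subtree has 3 nodes {H, A, F}, right has 4 {N, Q, P, D}.
      Root A: left subtree has 1 node {H}, right has 1 {F}.
      Root D: left subtree has 3 nodes {N, Q, P}, right has 0 { }.
        Root Q: left subtree has 1 node {N}, right has 1 {P}.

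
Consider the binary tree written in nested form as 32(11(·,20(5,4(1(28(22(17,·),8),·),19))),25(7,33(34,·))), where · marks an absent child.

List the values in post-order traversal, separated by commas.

5, 17, 22, 8, 28, 1, 19, 4, 20, 11, 7, 34, 33, 25, 32

Post-order visits the left subtree, then the right subtree, then the node.
At 32: go left to 11.
  At 11: no left child.
  At 11: go right to 20.
    At 20: go left to 5.
      5 is a leaf — visit 5.
    At 20: go right to 4.
      At 4: go left to 1.
        At 1: go left to 28.
          At 28: go left to 22.
            At 22: go left to 17.
              17 is a leaf — visit 17.
            At 22: no right child.
            Visit 22.
          At 28: go right to 8.
            8 is a leaf — visit 8.
          Visit 28.
        At 1: no right child.
        Visit 1.
      At 4: go right to 19.
        19 is a leaf — visit 19.
      Visit 4.
    Visit 20.
  Visit 11.
At 32: go right to 25.
  At 25: go left to 7.
    7 is a leaf — visit 7.
  At 25: go right to 33.
    At 33: go left to 34.
      34 is a leaf — visit 34.
    At 33: no right child.
    Visit 33.
  Visit 25.
Visit 32.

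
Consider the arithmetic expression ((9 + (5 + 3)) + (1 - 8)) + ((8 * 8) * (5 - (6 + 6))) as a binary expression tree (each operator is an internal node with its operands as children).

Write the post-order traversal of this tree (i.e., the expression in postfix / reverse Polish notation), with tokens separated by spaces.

9 5 3 + + 1 8 - + 8 8 * 5 6 6 + - * +

Post-order on an expression tree gives postfix notation: for each operator, emit left operand, right operand, then the operator.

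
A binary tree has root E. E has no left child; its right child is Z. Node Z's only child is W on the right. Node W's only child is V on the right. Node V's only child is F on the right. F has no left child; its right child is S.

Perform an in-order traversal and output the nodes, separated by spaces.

In-order visits the left subtree, then the node, then the right subtree.
At E: no left child.
Visit E.
At E: go right to Z.
  At Z: no left child.
  Visit Z.
  At Z: go right to W.
    At W: no left child.
    Visit W.
    At W: go right to V.
      At V: no left child.
      Visit V.
      At V: go right to F.
        At F: no left child.
        Visit F.
        At F: go right to S.
          S is a leaf — visit S.

E Z W V F S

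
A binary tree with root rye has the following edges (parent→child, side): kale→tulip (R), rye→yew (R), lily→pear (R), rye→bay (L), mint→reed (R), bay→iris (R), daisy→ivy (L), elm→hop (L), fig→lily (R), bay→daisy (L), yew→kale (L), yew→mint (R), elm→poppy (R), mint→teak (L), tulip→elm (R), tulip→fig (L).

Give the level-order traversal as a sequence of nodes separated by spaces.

rye bay yew daisy iris kale mint ivy tulip teak reed fig elm lily hop poppy pear

Level-order visits nodes level by level from the root, left to right within each level.
Level 0: rye
Level 1: bay, yew
Level 2: daisy, iris, kale, mint
Level 3: ivy, tulip, teak, reed
Level 4: fig, elm
Level 5: lily, hop, poppy
Level 6: pear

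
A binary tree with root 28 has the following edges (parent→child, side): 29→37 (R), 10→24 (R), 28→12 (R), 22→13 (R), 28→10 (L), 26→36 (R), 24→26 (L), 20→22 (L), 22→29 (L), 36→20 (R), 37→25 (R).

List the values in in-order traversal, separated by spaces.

In-order visits the left subtree, then the node, then the right subtree.
At 28: go left to 10.
  At 10: no left child.
  Visit 10.
  At 10: go right to 24.
    At 24: go left to 26.
      At 26: no left child.
      Visit 26.
      At 26: go right to 36.
        At 36: no left child.
        Visit 36.
        At 36: go right to 20.
          At 20: go left to 22.
            At 22: go left to 29.
              At 29: no left child.
              Visit 29.
              At 29: go right to 37.
                At 37: no left child.
                Visit 37.
                At 37: go right to 25.
                  25 is a leaf — visit 25.
            Visit 22.
            At 22: go right to 13.
              13 is a leaf — visit 13.
          Visit 20.
          At 20: no right child.
    Visit 24.
    At 24: no right child.
Visit 28.
At 28: go right to 12.
  12 is a leaf — visit 12.

10 26 36 29 37 25 22 13 20 24 28 12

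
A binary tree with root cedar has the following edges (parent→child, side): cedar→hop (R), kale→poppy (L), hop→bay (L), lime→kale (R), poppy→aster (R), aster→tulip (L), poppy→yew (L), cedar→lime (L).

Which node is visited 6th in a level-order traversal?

Level-order visits nodes level by level from the root, left to right within each level.
Level 0: cedar
Level 1: lime, hop
Level 2: kale, bay
Level 3: poppy
Level 4: yew, aster
Level 5: tulip
Full level-order sequence: cedar, lime, hop, kale, bay, poppy, yew, aster, tulip.

poppy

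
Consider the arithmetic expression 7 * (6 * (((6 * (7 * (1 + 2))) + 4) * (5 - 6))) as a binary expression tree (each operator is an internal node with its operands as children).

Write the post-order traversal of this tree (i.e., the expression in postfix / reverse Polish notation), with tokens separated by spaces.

7 6 6 7 1 2 + * * 4 + 5 6 - * * *

Post-order on an expression tree gives postfix notation: for each operator, emit left operand, right operand, then the operator.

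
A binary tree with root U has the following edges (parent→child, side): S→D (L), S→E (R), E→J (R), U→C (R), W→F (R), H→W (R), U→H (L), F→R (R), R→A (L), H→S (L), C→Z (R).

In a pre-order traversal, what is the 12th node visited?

Z

Pre-order visits the node, then its left subtree, then its right subtree.
Visit U.
At U: go left to H.
  Visit H.
  At H: go left to S.
    Visit S.
    At S: go left to D.
      D is a leaf — visit D.
    At S: go right to E.
      Visit E.
      At E: no left child.
      At E: go right to J.
        J is a leaf — visit J.
  At H: go right to W.
    Visit W.
    At W: no left child.
    At W: go right to F.
      Visit F.
      At F: no left child.
      At F: go right to R.
        Visit R.
        At R: go left to A.
          A is a leaf — visit A.
        At R: no right child.
At U: go right to C.
  Visit C.
  At C: no left child.
  At C: go right to Z.
    Z is a leaf — visit Z.
Full pre-order sequence: U, H, S, D, E, J, W, F, R, A, C, Z.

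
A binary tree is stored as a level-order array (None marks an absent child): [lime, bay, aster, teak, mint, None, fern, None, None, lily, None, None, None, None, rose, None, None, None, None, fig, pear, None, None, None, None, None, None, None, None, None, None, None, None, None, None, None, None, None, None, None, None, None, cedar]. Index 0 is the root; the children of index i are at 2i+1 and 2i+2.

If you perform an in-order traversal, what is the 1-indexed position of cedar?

In-order visits the left subtree, then the node, then the right subtree.
At lime: go left to bay.
  At bay: go left to teak.
    teak is a leaf — visit teak.
  Visit bay.
  At bay: go right to mint.
    At mint: go left to lily.
      At lily: go left to fig.
        fig is a leaf — visit fig.
      Visit lily.
      At lily: go right to pear.
        At pear: no left child.
        Visit pear.
        At pear: go right to cedar.
          cedar is a leaf — visit cedar.
    Visit mint.
    At mint: no right child.
Visit lime.
At lime: go right to aster.
  At aster: no left child.
  Visit aster.
  At aster: go right to fern.
    At fern: no left child.
    Visit fern.
    At fern: go right to rose.
      rose is a leaf — visit rose.
Full in-order sequence: teak, bay, fig, lily, pear, cedar, mint, lime, aster, fern, rose.

6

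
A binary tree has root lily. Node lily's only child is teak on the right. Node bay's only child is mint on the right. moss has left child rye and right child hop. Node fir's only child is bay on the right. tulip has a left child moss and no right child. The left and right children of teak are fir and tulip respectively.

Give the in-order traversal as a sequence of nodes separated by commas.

In-order visits the left subtree, then the node, then the right subtree.
At lily: no left child.
Visit lily.
At lily: go right to teak.
  At teak: go left to fir.
    At fir: no left child.
    Visit fir.
    At fir: go right to bay.
      At bay: no left child.
      Visit bay.
      At bay: go right to mint.
        mint is a leaf — visit mint.
  Visit teak.
  At teak: go right to tulip.
    At tulip: go left to moss.
      At moss: go left to rye.
        rye is a leaf — visit rye.
      Visit moss.
      At moss: go right to hop.
        hop is a leaf — visit hop.
    Visit tulip.
    At tulip: no right child.

lily, fir, bay, mint, teak, rye, moss, hop, tulip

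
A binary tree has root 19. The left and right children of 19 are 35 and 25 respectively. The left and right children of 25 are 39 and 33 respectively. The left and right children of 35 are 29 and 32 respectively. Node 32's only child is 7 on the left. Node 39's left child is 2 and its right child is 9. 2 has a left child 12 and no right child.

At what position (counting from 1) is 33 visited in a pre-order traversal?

11

Pre-order visits the node, then its left subtree, then its right subtree.
Visit 19.
At 19: go left to 35.
  Visit 35.
  At 35: go left to 29.
    29 is a leaf — visit 29.
  At 35: go right to 32.
    Visit 32.
    At 32: go left to 7.
      7 is a leaf — visit 7.
    At 32: no right child.
At 19: go right to 25.
  Visit 25.
  At 25: go left to 39.
    Visit 39.
    At 39: go left to 2.
      Visit 2.
      At 2: go left to 12.
        12 is a leaf — visit 12.
      At 2: no right child.
    At 39: go right to 9.
      9 is a leaf — visit 9.
  At 25: go right to 33.
    33 is a leaf — visit 33.
Full pre-order sequence: 19, 35, 29, 32, 7, 25, 39, 2, 12, 9, 33.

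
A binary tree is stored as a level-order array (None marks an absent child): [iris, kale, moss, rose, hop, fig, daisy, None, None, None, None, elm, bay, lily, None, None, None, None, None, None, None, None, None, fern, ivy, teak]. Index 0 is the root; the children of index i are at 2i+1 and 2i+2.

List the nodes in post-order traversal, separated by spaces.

Post-order visits the left subtree, then the right subtree, then the node.
At iris: go left to kale.
  At kale: go left to rose.
    rose is a leaf — visit rose.
  At kale: go right to hop.
    hop is a leaf — visit hop.
  Visit kale.
At iris: go right to moss.
  At moss: go left to fig.
    At fig: go left to elm.
      At elm: go left to fern.
        fern is a leaf — visit fern.
      At elm: go right to ivy.
        ivy is a leaf — visit ivy.
      Visit elm.
    At fig: go right to bay.
      At bay: go left to teak.
        teak is a leaf — visit teak.
      At bay: no right child.
      Visit bay.
    Visit fig.
  At moss: go right to daisy.
    At daisy: go left to lily.
      lily is a leaf — visit lily.
    At daisy: no right child.
    Visit daisy.
  Visit moss.
Visit iris.

rose hop kale fern ivy elm teak bay fig lily daisy moss iris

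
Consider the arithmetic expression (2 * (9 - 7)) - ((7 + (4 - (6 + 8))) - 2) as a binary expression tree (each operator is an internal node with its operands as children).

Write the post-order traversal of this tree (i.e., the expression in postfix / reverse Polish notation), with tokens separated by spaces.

2 9 7 - * 7 4 6 8 + - + 2 - -

Post-order on an expression tree gives postfix notation: for each operator, emit left operand, right operand, then the operator.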